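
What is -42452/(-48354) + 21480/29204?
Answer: 284801516/176516277 ≈ 1.6135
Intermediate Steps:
-42452/(-48354) + 21480/29204 = -42452*(-1/48354) + 21480*(1/29204) = 21226/24177 + 5370/7301 = 284801516/176516277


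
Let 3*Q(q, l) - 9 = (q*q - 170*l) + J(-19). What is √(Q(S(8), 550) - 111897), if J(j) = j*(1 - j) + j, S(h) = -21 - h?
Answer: 2*I*√321555/3 ≈ 378.04*I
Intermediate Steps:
J(j) = j + j*(1 - j)
Q(q, l) = -130 - 170*l/3 + q²/3 (Q(q, l) = 3 + ((q*q - 170*l) - 19*(2 - 1*(-19)))/3 = 3 + ((q² - 170*l) - 19*(2 + 19))/3 = 3 + ((q² - 170*l) - 19*21)/3 = 3 + ((q² - 170*l) - 399)/3 = 3 + (-399 + q² - 170*l)/3 = 3 + (-133 - 170*l/3 + q²/3) = -130 - 170*l/3 + q²/3)
√(Q(S(8), 550) - 111897) = √((-130 - 170/3*550 + (-21 - 1*8)²/3) - 111897) = √((-130 - 93500/3 + (-21 - 8)²/3) - 111897) = √((-130 - 93500/3 + (⅓)*(-29)²) - 111897) = √((-130 - 93500/3 + (⅓)*841) - 111897) = √((-130 - 93500/3 + 841/3) - 111897) = √(-93049/3 - 111897) = √(-428740/3) = 2*I*√321555/3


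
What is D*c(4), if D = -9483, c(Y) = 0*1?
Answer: 0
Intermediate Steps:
c(Y) = 0
D*c(4) = -9483*0 = 0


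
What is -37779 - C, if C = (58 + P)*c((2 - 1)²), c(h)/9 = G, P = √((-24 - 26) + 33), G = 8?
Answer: -41955 - 72*I*√17 ≈ -41955.0 - 296.86*I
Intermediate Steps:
P = I*√17 (P = √(-50 + 33) = √(-17) = I*√17 ≈ 4.1231*I)
c(h) = 72 (c(h) = 9*8 = 72)
C = 4176 + 72*I*√17 (C = (58 + I*√17)*72 = 4176 + 72*I*√17 ≈ 4176.0 + 296.86*I)
-37779 - C = -37779 - (4176 + 72*I*√17) = -37779 + (-4176 - 72*I*√17) = -41955 - 72*I*√17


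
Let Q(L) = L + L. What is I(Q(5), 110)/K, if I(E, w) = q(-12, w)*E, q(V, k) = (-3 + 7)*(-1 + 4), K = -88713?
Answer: -40/29571 ≈ -0.0013527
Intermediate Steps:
q(V, k) = 12 (q(V, k) = 4*3 = 12)
Q(L) = 2*L
I(E, w) = 12*E
I(Q(5), 110)/K = (12*(2*5))/(-88713) = (12*10)*(-1/88713) = 120*(-1/88713) = -40/29571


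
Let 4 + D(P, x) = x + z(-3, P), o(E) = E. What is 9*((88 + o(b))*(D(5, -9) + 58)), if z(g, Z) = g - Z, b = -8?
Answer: 26640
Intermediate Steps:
D(P, x) = -7 + x - P (D(P, x) = -4 + (x + (-3 - P)) = -4 + (-3 + x - P) = -7 + x - P)
9*((88 + o(b))*(D(5, -9) + 58)) = 9*((88 - 8)*((-7 - 9 - 1*5) + 58)) = 9*(80*((-7 - 9 - 5) + 58)) = 9*(80*(-21 + 58)) = 9*(80*37) = 9*2960 = 26640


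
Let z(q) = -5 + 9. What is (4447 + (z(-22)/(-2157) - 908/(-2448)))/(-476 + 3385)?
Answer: 1956966913/1280041452 ≈ 1.5288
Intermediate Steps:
z(q) = 4
(4447 + (z(-22)/(-2157) - 908/(-2448)))/(-476 + 3385) = (4447 + (4/(-2157) - 908/(-2448)))/(-476 + 3385) = (4447 + (4*(-1/2157) - 908*(-1/2448)))/2909 = (4447 + (-4/2157 + 227/612))*(1/2909) = (4447 + 162397/440028)*(1/2909) = (1956966913/440028)*(1/2909) = 1956966913/1280041452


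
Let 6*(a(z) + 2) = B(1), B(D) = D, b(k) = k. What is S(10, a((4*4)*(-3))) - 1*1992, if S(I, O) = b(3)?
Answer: -1989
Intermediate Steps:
a(z) = -11/6 (a(z) = -2 + (1/6)*1 = -2 + 1/6 = -11/6)
S(I, O) = 3
S(10, a((4*4)*(-3))) - 1*1992 = 3 - 1*1992 = 3 - 1992 = -1989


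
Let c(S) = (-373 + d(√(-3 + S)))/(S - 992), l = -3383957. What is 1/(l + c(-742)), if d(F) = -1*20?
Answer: -578/1955927015 ≈ -2.9551e-7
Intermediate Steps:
d(F) = -20
c(S) = -393/(-992 + S) (c(S) = (-373 - 20)/(S - 992) = -393/(-992 + S))
1/(l + c(-742)) = 1/(-3383957 - 393/(-992 - 742)) = 1/(-3383957 - 393/(-1734)) = 1/(-3383957 - 393*(-1/1734)) = 1/(-3383957 + 131/578) = 1/(-1955927015/578) = -578/1955927015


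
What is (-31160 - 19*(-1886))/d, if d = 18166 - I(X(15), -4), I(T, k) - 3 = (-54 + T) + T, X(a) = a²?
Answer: 4674/17767 ≈ 0.26307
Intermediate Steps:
I(T, k) = -51 + 2*T (I(T, k) = 3 + ((-54 + T) + T) = 3 + (-54 + 2*T) = -51 + 2*T)
d = 17767 (d = 18166 - (-51 + 2*15²) = 18166 - (-51 + 2*225) = 18166 - (-51 + 450) = 18166 - 1*399 = 18166 - 399 = 17767)
(-31160 - 19*(-1886))/d = (-31160 - 19*(-1886))/17767 = (-31160 + 35834)*(1/17767) = 4674*(1/17767) = 4674/17767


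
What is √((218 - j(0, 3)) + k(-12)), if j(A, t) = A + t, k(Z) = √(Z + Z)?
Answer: √(215 + 2*I*√6) ≈ 14.664 + 0.167*I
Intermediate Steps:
k(Z) = √2*√Z (k(Z) = √(2*Z) = √2*√Z)
√((218 - j(0, 3)) + k(-12)) = √((218 - (0 + 3)) + √2*√(-12)) = √((218 - 1*3) + √2*(2*I*√3)) = √((218 - 3) + 2*I*√6) = √(215 + 2*I*√6)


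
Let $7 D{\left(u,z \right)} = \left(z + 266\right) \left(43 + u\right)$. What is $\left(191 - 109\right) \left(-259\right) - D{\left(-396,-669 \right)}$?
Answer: $- \frac{290925}{7} \approx -41561.0$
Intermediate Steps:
$D{\left(u,z \right)} = \frac{\left(43 + u\right) \left(266 + z\right)}{7}$ ($D{\left(u,z \right)} = \frac{\left(z + 266\right) \left(43 + u\right)}{7} = \frac{\left(266 + z\right) \left(43 + u\right)}{7} = \frac{\left(43 + u\right) \left(266 + z\right)}{7}$)
$\left(191 - 109\right) \left(-259\right) - D{\left(-396,-669 \right)} = \left(191 - 109\right) \left(-259\right) - \left(1634 + 38 \left(-396\right) + \frac{43}{7} \left(-669\right) + \frac{1}{7} \left(-396\right) \left(-669\right)\right) = 82 \left(-259\right) - \left(1634 - 15048 - \frac{28767}{7} + \frac{264924}{7}\right) = -21238 - \frac{142259}{7} = - \frac{290925}{7}$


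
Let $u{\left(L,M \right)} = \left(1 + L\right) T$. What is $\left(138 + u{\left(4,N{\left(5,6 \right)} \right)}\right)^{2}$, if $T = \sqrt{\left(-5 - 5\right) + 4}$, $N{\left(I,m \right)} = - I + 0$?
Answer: $18894 + 1380 i \sqrt{6} \approx 18894.0 + 3380.3 i$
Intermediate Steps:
$N{\left(I,m \right)} = - I$
$T = i \sqrt{6}$ ($T = \sqrt{\left(-5 - 5\right) + 4} = \sqrt{-10 + 4} = \sqrt{-6} = i \sqrt{6} \approx 2.4495 i$)
$u{\left(L,M \right)} = i \sqrt{6} \left(1 + L\right)$ ($u{\left(L,M \right)} = \left(1 + L\right) i \sqrt{6} = i \sqrt{6} \left(1 + L\right)$)
$\left(138 + u{\left(4,N{\left(5,6 \right)} \right)}\right)^{2} = \left(138 + i \sqrt{6} \left(1 + 4\right)\right)^{2} = \left(138 + i \sqrt{6} \cdot 5\right)^{2} = \left(138 + 5 i \sqrt{6}\right)^{2}$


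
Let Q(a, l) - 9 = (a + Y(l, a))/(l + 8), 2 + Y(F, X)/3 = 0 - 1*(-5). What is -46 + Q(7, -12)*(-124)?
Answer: -666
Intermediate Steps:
Y(F, X) = 9 (Y(F, X) = -6 + 3*(0 - 1*(-5)) = -6 + 3*(0 + 5) = -6 + 3*5 = -6 + 15 = 9)
Q(a, l) = 9 + (9 + a)/(8 + l) (Q(a, l) = 9 + (a + 9)/(l + 8) = 9 + (9 + a)/(8 + l))
-46 + Q(7, -12)*(-124) = -46 + ((81 + 7 + 9*(-12))/(8 - 12))*(-124) = -46 + ((81 + 7 - 108)/(-4))*(-124) = -46 - 1/4*(-20)*(-124) = -46 + 5*(-124) = -46 - 620 = -666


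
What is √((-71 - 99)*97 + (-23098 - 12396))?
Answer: 228*I ≈ 228.0*I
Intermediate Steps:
√((-71 - 99)*97 + (-23098 - 12396)) = √(-170*97 - 35494) = √(-16490 - 35494) = √(-51984) = 228*I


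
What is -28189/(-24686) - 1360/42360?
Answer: 29012827/26142474 ≈ 1.1098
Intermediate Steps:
-28189/(-24686) - 1360/42360 = -28189*(-1/24686) - 1360*1/42360 = 28189/24686 - 34/1059 = 29012827/26142474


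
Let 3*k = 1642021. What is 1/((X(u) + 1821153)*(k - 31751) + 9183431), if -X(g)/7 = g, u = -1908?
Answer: 1/945862455735 ≈ 1.0572e-12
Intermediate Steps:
k = 1642021/3 (k = (⅓)*1642021 = 1642021/3 ≈ 5.4734e+5)
X(g) = -7*g
1/((X(u) + 1821153)*(k - 31751) + 9183431) = 1/((-7*(-1908) + 1821153)*(1642021/3 - 31751) + 9183431) = 1/((13356 + 1821153)*(1546768/3) + 9183431) = 1/(1834509*(1546768/3) + 9183431) = 1/(945853272304 + 9183431) = 1/945862455735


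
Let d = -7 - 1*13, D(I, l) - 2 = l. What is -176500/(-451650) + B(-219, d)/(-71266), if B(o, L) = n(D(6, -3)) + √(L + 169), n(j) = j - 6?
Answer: 251632211/643745778 - √149/71266 ≈ 0.39072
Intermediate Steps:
D(I, l) = 2 + l
n(j) = -6 + j
d = -20 (d = -7 - 13 = -20)
B(o, L) = -7 + √(169 + L) (B(o, L) = (-6 + (2 - 3)) + √(L + 169) = (-6 - 1) + √(169 + L) = -7 + √(169 + L))
-176500/(-451650) + B(-219, d)/(-71266) = -176500/(-451650) + (-7 + √(169 - 20))/(-71266) = -176500*(-1/451650) + (-7 + √149)*(-1/71266) = 3530/9033 + (7/71266 - √149/71266) = 251632211/643745778 - √149/71266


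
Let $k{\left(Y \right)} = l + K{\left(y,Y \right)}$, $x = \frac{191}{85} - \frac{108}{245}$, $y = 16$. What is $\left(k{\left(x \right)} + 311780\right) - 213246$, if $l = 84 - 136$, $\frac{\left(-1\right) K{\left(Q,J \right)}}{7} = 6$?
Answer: $98440$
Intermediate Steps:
$x = \frac{7523}{4165}$ ($x = 191 \cdot \frac{1}{85} - \frac{108}{245} = \frac{191}{85} - \frac{108}{245} = \frac{7523}{4165} \approx 1.8062$)
$K{\left(Q,J \right)} = -42$ ($K{\left(Q,J \right)} = \left(-7\right) 6 = -42$)
$l = -52$ ($l = 84 - 136 = -52$)
$k{\left(Y \right)} = -94$ ($k{\left(Y \right)} = -52 - 42 = -94$)
$\left(k{\left(x \right)} + 311780\right) - 213246 = \left(-94 + 311780\right) - 213246 = 311686 - 213246 = 98440$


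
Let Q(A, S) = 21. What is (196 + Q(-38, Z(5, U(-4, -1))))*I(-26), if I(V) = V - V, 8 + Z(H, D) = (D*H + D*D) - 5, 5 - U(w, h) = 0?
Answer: 0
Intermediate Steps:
U(w, h) = 5 (U(w, h) = 5 - 1*0 = 5 + 0 = 5)
Z(H, D) = -13 + D**2 + D*H (Z(H, D) = -8 + ((D*H + D*D) - 5) = -8 + ((D*H + D**2) - 5) = -8 + ((D**2 + D*H) - 5) = -8 + (-5 + D**2 + D*H) = -13 + D**2 + D*H)
I(V) = 0
(196 + Q(-38, Z(5, U(-4, -1))))*I(-26) = (196 + 21)*0 = 217*0 = 0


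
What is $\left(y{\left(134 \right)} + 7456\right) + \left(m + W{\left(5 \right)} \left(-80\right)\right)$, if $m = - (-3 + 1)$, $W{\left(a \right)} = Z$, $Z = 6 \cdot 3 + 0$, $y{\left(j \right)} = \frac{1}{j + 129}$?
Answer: $\frac{1582735}{263} \approx 6018.0$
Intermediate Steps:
$y{\left(j \right)} = \frac{1}{129 + j}$
$Z = 18$ ($Z = 18 + 0 = 18$)
$W{\left(a \right)} = 18$
$m = 2$ ($m = \left(-1\right) \left(-2\right) = 2$)
$\left(y{\left(134 \right)} + 7456\right) + \left(m + W{\left(5 \right)} \left(-80\right)\right) = \left(\frac{1}{129 + 134} + 7456\right) + \left(2 + 18 \left(-80\right)\right) = \left(\frac{1}{263} + 7456\right) + \left(2 - 1440\right) = \left(\frac{1}{263} + 7456\right) - 1438 = \frac{1960929}{263} - 1438 = \frac{1582735}{263}$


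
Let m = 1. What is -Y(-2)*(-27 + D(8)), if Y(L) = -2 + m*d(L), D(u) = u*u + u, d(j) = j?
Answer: 180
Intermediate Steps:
D(u) = u + u**2 (D(u) = u**2 + u = u + u**2)
Y(L) = -2 + L (Y(L) = -2 + 1*L = -2 + L)
-Y(-2)*(-27 + D(8)) = -(-2 - 2)*(-27 + 8*(1 + 8)) = -(-4)*(-27 + 8*9) = -(-4)*(-27 + 72) = -(-4)*45 = -1*(-180) = 180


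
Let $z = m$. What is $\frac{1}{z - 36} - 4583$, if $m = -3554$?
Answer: $- \frac{16452971}{3590} \approx -4583.0$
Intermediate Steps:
$z = -3554$
$\frac{1}{z - 36} - 4583 = \frac{1}{-3554 - 36} - 4583 = \frac{1}{-3590} - 4583 = - \frac{1}{3590} - 4583 = - \frac{16452971}{3590}$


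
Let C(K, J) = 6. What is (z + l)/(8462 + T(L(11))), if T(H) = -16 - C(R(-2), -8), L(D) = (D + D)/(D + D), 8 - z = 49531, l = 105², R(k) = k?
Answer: -19249/4220 ≈ -4.5614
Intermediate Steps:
l = 11025
z = -49523 (z = 8 - 1*49531 = 8 - 49531 = -49523)
L(D) = 1 (L(D) = (2*D)/((2*D)) = (2*D)*(1/(2*D)) = 1)
T(H) = -22 (T(H) = -16 - 1*6 = -16 - 6 = -22)
(z + l)/(8462 + T(L(11))) = (-49523 + 11025)/(8462 - 22) = -38498/8440 = -38498*1/8440 = -19249/4220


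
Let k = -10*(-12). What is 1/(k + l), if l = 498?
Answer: 1/618 ≈ 0.0016181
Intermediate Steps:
k = 120
1/(k + l) = 1/(120 + 498) = 1/618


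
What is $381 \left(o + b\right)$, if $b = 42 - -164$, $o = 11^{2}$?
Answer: $124587$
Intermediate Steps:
$o = 121$
$b = 206$ ($b = 42 + 164 = 206$)
$381 \left(o + b\right) = 381 \left(121 + 206\right) = 381 \cdot 327 = 124587$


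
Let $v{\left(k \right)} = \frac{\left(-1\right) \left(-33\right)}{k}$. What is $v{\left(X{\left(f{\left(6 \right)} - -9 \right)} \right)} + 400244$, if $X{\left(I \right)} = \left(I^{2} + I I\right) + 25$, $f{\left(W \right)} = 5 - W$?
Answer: $\frac{20412455}{51} \approx 4.0024 \cdot 10^{5}$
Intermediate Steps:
$X{\left(I \right)} = 25 + 2 I^{2}$ ($X{\left(I \right)} = \left(I^{2} + I^{2}\right) + 25 = 2 I^{2} + 25 = 25 + 2 I^{2}$)
$v{\left(k \right)} = \frac{33}{k}$
$v{\left(X{\left(f{\left(6 \right)} - -9 \right)} \right)} + 400244 = \frac{33}{25 + 2 \left(\left(5 - 6\right) - -9\right)^{2}} + 400244 = \frac{33}{25 + 2 \left(\left(5 - 6\right) + 9\right)^{2}} + 400244 = \frac{33}{25 + 2 \left(-1 + 9\right)^{2}} + 400244 = \frac{33}{25 + 2 \cdot 8^{2}} + 400244 = \frac{33}{25 + 2 \cdot 64} + 400244 = \frac{33}{25 + 128} + 400244 = \frac{33}{153} + 400244 = 33 \cdot \frac{1}{153} + 400244 = \frac{11}{51} + 400244 = \frac{20412455}{51}$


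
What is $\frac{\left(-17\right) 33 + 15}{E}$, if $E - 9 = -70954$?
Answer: $\frac{78}{10135} \approx 0.0076961$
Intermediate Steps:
$E = -70945$ ($E = 9 - 70954 = -70945$)
$\frac{\left(-17\right) 33 + 15}{E} = \frac{\left(-17\right) 33 + 15}{-70945} = \left(-561 + 15\right) \left(- \frac{1}{70945}\right) = \left(-546\right) \left(- \frac{1}{70945}\right) = \frac{78}{10135}$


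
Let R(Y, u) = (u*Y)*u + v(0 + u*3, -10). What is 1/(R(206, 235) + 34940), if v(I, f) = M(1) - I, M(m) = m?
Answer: 1/11410586 ≈ 8.7638e-8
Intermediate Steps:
v(I, f) = 1 - I
R(Y, u) = 1 - 3*u + Y*u² (R(Y, u) = (u*Y)*u + (1 - (0 + u*3)) = (Y*u)*u + (1 - (0 + 3*u)) = Y*u² + (1 - 3*u) = 1 - 3*u + Y*u²)
1/(R(206, 235) + 34940) = 1/((1 - 3*235 + 206*235²) + 34940) = 1/((1 - 705 + 206*55225) + 34940) = 1/((1 - 705 + 11376350) + 34940) = 1/(11375646 + 34940) = 1/11410586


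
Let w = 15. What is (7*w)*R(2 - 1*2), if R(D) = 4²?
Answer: 1680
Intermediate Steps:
R(D) = 16
(7*w)*R(2 - 1*2) = (7*15)*16 = 105*16 = 1680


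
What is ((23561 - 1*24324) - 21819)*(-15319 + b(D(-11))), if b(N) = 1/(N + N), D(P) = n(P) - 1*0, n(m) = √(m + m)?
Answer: 345933658 + 11291*I*√22/22 ≈ 3.4593e+8 + 2407.3*I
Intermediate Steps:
n(m) = √2*√m (n(m) = √(2*m) = √2*√m)
D(P) = √2*√P (D(P) = √2*√P - 1*0 = √2*√P + 0 = √2*√P)
b(N) = 1/(2*N)
((23561 - 1*24324) - 21819)*(-15319 + b(D(-11))) = ((23561 - 1*24324) - 21819)*(-15319 + 1/(2*((√2*√(-11))))) = ((23561 - 24324) - 21819)*(-15319 + 1/(2*((√2*(I*√11))))) = (-763 - 21819)*(-15319 + 1/(2*((I*√22)))) = -22582*(-15319 + (-I*√22/22)/2) = -22582*(-15319 - I*√22/44) = 345933658 + 11291*I*√22/22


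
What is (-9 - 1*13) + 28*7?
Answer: 174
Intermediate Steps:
(-9 - 1*13) + 28*7 = (-9 - 13) + 196 = -22 + 196 = 174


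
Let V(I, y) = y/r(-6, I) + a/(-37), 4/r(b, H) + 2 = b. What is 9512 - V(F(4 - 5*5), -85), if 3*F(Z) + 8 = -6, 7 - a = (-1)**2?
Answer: 345660/37 ≈ 9342.2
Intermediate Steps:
a = 6 (a = 7 - 1*(-1)**2 = 7 - 1*1 = 7 - 1 = 6)
r(b, H) = 4/(-2 + b)
F(Z) = -14/3 (F(Z) = -8/3 + (1/3)*(-6) = -8/3 - 2 = -14/3)
V(I, y) = -6/37 - 2*y (V(I, y) = y/((4/(-2 - 6))) + 6/(-37) = y/((4/(-8))) + 6*(-1/37) = y/((4*(-1/8))) - 6/37 = y/(-1/2) - 6/37 = y*(-2) - 6/37 = -2*y - 6/37 = -6/37 - 2*y)
9512 - V(F(4 - 5*5), -85) = 9512 - (-6/37 - 2*(-85)) = 9512 - (-6/37 + 170) = 9512 - 1*6284/37 = 9512 - 6284/37 = 345660/37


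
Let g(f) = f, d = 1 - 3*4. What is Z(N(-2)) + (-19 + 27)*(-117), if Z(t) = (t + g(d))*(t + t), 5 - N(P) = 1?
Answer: -992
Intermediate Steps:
d = -11 (d = 1 - 12 = -11)
N(P) = 4 (N(P) = 5 - 1*1 = 5 - 1 = 4)
Z(t) = 2*t*(-11 + t) (Z(t) = (t - 11)*(t + t) = (-11 + t)*(2*t) = 2*t*(-11 + t))
Z(N(-2)) + (-19 + 27)*(-117) = 2*4*(-11 + 4) + (-19 + 27)*(-117) = 2*4*(-7) + 8*(-117) = -56 - 936 = -992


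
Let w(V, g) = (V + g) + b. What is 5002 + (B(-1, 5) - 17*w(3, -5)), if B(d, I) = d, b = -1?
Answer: 5052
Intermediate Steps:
w(V, g) = -1 + V + g (w(V, g) = (V + g) - 1 = -1 + V + g)
5002 + (B(-1, 5) - 17*w(3, -5)) = 5002 + (-1 - 17*(-1 + 3 - 5)) = 5002 + (-1 - 17*(-3)) = 5002 + (-1 + 51) = 5002 + 50 = 5052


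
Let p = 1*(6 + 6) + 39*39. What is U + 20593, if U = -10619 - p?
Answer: 8441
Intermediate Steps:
p = 1533 (p = 1*12 + 1521 = 12 + 1521 = 1533)
U = -12152 (U = -10619 - 1*1533 = -10619 - 1533 = -12152)
U + 20593 = -12152 + 20593 = 8441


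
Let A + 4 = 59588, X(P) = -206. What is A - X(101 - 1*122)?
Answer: 59790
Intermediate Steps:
A = 59584 (A = -4 + 59588 = 59584)
A - X(101 - 1*122) = 59584 - 1*(-206) = 59584 + 206 = 59790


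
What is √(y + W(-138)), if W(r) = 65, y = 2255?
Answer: 4*√145 ≈ 48.166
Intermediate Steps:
√(y + W(-138)) = √(2255 + 65) = √2320 = 4*√145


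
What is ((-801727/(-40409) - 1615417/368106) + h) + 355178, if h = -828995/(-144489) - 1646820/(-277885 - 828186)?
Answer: 5518882477428707313304633/15537364697226538742 ≈ 3.5520e+5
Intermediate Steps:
h = 1154874703625/159815092719 (h = -828995*(-1/144489) - 1646820/(-1106071) = 828995/144489 - 1646820*(-1/1106071) = 828995/144489 + 1646820/1106071 = 1154874703625/159815092719 ≈ 7.2263)
((-801727/(-40409) - 1615417/368106) + h) + 355178 = ((-801727/(-40409) - 1615417/368106) + 1154874703625/159815092719) + 355178 = ((-801727*(-1/40409) - 1615417*1/368106) + 1154874703625/159815092719) + 355178 = ((801727/40409 - 1615417/368106) + 1154874703625/159815092719) + 355178 = (229843133509/14874795354 + 1154874703625/159815092719) + 355178 = 352358997179735998557/15537364697226538742 + 355178 = 5518882477428707313304633/15537364697226538742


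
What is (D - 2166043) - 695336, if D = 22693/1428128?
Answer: -4086415445819/1428128 ≈ -2.8614e+6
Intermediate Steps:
D = 22693/1428128 (D = 22693*(1/1428128) = 22693/1428128 ≈ 0.015890)
(D - 2166043) - 695336 = (22693/1428128 - 2166043) - 695336 = -3093386634811/1428128 - 695336 = -4086415445819/1428128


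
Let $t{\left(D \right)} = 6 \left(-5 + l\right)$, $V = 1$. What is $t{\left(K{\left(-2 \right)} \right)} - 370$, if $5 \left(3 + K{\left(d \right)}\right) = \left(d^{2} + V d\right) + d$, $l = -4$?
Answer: $-424$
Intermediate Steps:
$K{\left(d \right)} = -3 + \frac{d^{2}}{5} + \frac{2 d}{5}$ ($K{\left(d \right)} = -3 + \frac{\left(d^{2} + 1 d\right) + d}{5} = -3 + \frac{\left(d^{2} + d\right) + d}{5} = -3 + \frac{\left(d + d^{2}\right) + d}{5} = -3 + \frac{d^{2} + 2 d}{5} = -3 + \left(\frac{d^{2}}{5} + \frac{2 d}{5}\right) = -3 + \frac{d^{2}}{5} + \frac{2 d}{5}$)
$t{\left(D \right)} = -54$ ($t{\left(D \right)} = 6 \left(-5 - 4\right) = 6 \left(-9\right) = -54$)
$t{\left(K{\left(-2 \right)} \right)} - 370 = -54 - 370 = -424$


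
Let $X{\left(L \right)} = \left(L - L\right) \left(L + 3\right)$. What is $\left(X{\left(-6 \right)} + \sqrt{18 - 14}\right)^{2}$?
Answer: $4$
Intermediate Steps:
$X{\left(L \right)} = 0$ ($X{\left(L \right)} = 0 \left(3 + L\right) = 0$)
$\left(X{\left(-6 \right)} + \sqrt{18 - 14}\right)^{2} = \left(0 + \sqrt{18 - 14}\right)^{2} = \left(0 + \sqrt{4}\right)^{2} = \left(0 + 2\right)^{2} = 2^{2} = 4$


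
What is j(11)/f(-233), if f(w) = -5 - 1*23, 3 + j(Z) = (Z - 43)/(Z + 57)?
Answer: 59/476 ≈ 0.12395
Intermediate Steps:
j(Z) = -3 + (-43 + Z)/(57 + Z) (j(Z) = -3 + (Z - 43)/(Z + 57) = -3 + (-43 + Z)/(57 + Z))
f(w) = -28 (f(w) = -5 - 23 = -28)
j(11)/f(-233) = (2*(-107 - 1*11)/(57 + 11))/(-28) = (2*(-107 - 11)/68)*(-1/28) = (2*(1/68)*(-118))*(-1/28) = -59/17*(-1/28) = 59/476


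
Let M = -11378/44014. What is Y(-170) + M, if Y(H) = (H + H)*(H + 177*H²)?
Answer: -38273346415089/22007 ≈ -1.7391e+9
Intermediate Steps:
M = -5689/22007 (M = -11378*1/44014 = -5689/22007 ≈ -0.25851)
Y(H) = 2*H*(H + 177*H²) (Y(H) = (2*H)*(H + 177*H²) = 2*H*(H + 177*H²))
Y(-170) + M = (-170)²*(2 + 354*(-170)) - 5689/22007 = 28900*(2 - 60180) - 5689/22007 = 28900*(-60178) - 5689/22007 = -1739144200 - 5689/22007 = -38273346415089/22007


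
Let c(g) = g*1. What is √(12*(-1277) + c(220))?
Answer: 16*I*√59 ≈ 122.9*I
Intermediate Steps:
c(g) = g
√(12*(-1277) + c(220)) = √(12*(-1277) + 220) = √(-15324 + 220) = √(-15104) = 16*I*√59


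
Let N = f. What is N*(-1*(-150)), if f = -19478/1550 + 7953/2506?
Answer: -54727077/38843 ≈ -1408.9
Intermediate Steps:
f = -18242359/1942150 (f = -19478*1/1550 + 7953*(1/2506) = -9739/775 + 7953/2506 = -18242359/1942150 ≈ -9.3929)
N = -18242359/1942150 ≈ -9.3929
N*(-1*(-150)) = -(-18242359)*(-150)/1942150 = -18242359/1942150*150 = -54727077/38843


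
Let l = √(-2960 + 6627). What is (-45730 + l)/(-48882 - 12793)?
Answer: 9146/12335 - √3667/61675 ≈ 0.74049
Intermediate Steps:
l = √3667 ≈ 60.556
(-45730 + l)/(-48882 - 12793) = (-45730 + √3667)/(-48882 - 12793) = (-45730 + √3667)/(-61675) = (-45730 + √3667)*(-1/61675) = 9146/12335 - √3667/61675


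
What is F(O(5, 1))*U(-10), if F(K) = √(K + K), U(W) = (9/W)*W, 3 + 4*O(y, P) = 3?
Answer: 0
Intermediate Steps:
O(y, P) = 0 (O(y, P) = -¾ + (¼)*3 = -¾ + ¾ = 0)
U(W) = 9
F(K) = √2*√K (F(K) = √(2*K) = √2*√K)
F(O(5, 1))*U(-10) = (√2*√0)*9 = (√2*0)*9 = 0*9 = 0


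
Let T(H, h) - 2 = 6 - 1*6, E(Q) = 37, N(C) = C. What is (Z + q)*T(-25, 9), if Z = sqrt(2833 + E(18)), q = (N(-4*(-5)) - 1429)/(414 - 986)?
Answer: 1409/286 + 2*sqrt(2870) ≈ 112.07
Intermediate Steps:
T(H, h) = 2 (T(H, h) = 2 + (6 - 1*6) = 2 + (6 - 6) = 2 + 0 = 2)
q = 1409/572 (q = (-4*(-5) - 1429)/(414 - 986) = (20 - 1429)/(-572) = -1409*(-1/572) = 1409/572 ≈ 2.4633)
Z = sqrt(2870) (Z = sqrt(2833 + 37) = sqrt(2870) ≈ 53.572)
(Z + q)*T(-25, 9) = (sqrt(2870) + 1409/572)*2 = (1409/572 + sqrt(2870))*2 = 1409/286 + 2*sqrt(2870)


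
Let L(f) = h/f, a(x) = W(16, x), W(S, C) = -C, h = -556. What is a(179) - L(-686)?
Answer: -61675/343 ≈ -179.81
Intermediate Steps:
a(x) = -x
L(f) = -556/f
a(179) - L(-686) = -1*179 - (-556)/(-686) = -179 - (-556)*(-1)/686 = -179 - 1*278/343 = -179 - 278/343 = -61675/343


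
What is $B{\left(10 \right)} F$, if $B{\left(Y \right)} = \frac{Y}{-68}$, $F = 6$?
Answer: $- \frac{15}{17} \approx -0.88235$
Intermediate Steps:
$B{\left(Y \right)} = - \frac{Y}{68}$ ($B{\left(Y \right)} = Y \left(- \frac{1}{68}\right) = - \frac{Y}{68}$)
$B{\left(10 \right)} F = \left(- \frac{1}{68}\right) 10 \cdot 6 = \left(- \frac{5}{34}\right) 6 = - \frac{15}{17}$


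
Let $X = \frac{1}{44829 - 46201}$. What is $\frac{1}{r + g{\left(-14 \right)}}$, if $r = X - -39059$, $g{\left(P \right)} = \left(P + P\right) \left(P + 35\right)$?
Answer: $\frac{1372}{52782211} \approx 2.5994 \cdot 10^{-5}$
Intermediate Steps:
$g{\left(P \right)} = 2 P \left(35 + P\right)$
$X = - \frac{1}{1372}$ ($X = \frac{1}{-1372} = - \frac{1}{1372} \approx -0.00072886$)
$r = \frac{53588947}{1372}$ ($r = - \frac{1}{1372} - -39059 = - \frac{1}{1372} + 39059 = \frac{53588947}{1372} \approx 39059.0$)
$\frac{1}{r + g{\left(-14 \right)}} = \frac{1}{\frac{53588947}{1372} + 2 \left(-14\right) \left(35 - 14\right)} = \frac{1}{\frac{53588947}{1372} + 2 \left(-14\right) 21} = \frac{1}{\frac{53588947}{1372} - 588} = \frac{1}{\frac{52782211}{1372}} = \frac{1372}{52782211}$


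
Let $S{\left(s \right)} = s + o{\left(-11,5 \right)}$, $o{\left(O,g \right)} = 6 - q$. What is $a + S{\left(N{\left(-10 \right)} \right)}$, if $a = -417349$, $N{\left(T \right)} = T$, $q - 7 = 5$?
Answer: $-417365$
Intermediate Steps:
$q = 12$ ($q = 7 + 5 = 12$)
$o{\left(O,g \right)} = -6$ ($o{\left(O,g \right)} = 6 - 12 = -6$)
$S{\left(s \right)} = -6 + s$ ($S{\left(s \right)} = s - 6 = -6 + s$)
$a + S{\left(N{\left(-10 \right)} \right)} = -417349 - 16 = -417365$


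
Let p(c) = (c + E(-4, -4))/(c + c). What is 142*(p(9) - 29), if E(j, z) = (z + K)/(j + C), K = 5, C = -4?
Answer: -291455/72 ≈ -4048.0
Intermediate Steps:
E(j, z) = (5 + z)/(-4 + j) (E(j, z) = (z + 5)/(j - 4) = (5 + z)/(-4 + j))
p(c) = (-⅛ + c)/(2*c) (p(c) = (c + (5 - 4)/(-4 - 4))/(c + c) = (c + 1/(-8))/((2*c)) = (c - ⅛*1)*(1/(2*c)) = (c - ⅛)*(1/(2*c)) = (-⅛ + c)*(1/(2*c)) = (-⅛ + c)/(2*c))
142*(p(9) - 29) = 142*((1/16)*(-1 + 8*9)/9 - 29) = 142*((1/16)*(⅑)*(-1 + 72) - 29) = 142*((1/16)*(⅑)*71 - 29) = 142*(71/144 - 29) = 142*(-4105/144) = -291455/72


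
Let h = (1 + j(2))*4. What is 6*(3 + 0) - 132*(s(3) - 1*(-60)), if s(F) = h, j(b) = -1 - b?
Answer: -6846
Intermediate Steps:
h = -8 (h = (1 + (-1 - 1*2))*4 = (1 + (-1 - 2))*4 = (1 - 3)*4 = -2*4 = -8)
s(F) = -8
6*(3 + 0) - 132*(s(3) - 1*(-60)) = 6*(3 + 0) - 132*(-8 - 1*(-60)) = 6*3 - 132*(-8 + 60) = 18 - 132*52 = 18 - 6864 = -6846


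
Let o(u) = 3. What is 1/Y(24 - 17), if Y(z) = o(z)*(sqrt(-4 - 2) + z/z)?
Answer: 1/21 - I*sqrt(6)/21 ≈ 0.047619 - 0.11664*I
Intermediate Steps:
Y(z) = 3 + 3*I*sqrt(6) (Y(z) = 3*(sqrt(-4 - 2) + z/z) = 3*(sqrt(-6) + 1) = 3*(I*sqrt(6) + 1) = 3*(1 + I*sqrt(6)) = 3 + 3*I*sqrt(6))
1/Y(24 - 17) = 1/(3 + 3*I*sqrt(6))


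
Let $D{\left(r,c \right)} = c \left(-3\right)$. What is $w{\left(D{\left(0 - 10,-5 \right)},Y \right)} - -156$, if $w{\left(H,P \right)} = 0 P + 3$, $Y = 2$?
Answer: $159$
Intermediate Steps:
$D{\left(r,c \right)} = - 3 c$
$w{\left(H,P \right)} = 3$ ($w{\left(H,P \right)} = 0 + 3 = 3$)
$w{\left(D{\left(0 - 10,-5 \right)},Y \right)} - -156 = 3 - -156 = 3 + 156 = 159$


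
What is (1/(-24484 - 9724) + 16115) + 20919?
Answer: 1266859071/34208 ≈ 37034.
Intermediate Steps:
(1/(-24484 - 9724) + 16115) + 20919 = (1/(-34208) + 16115) + 20919 = (-1/34208 + 16115) + 20919 = 551261919/34208 + 20919 = 1266859071/34208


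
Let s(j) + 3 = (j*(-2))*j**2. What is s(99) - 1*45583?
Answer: -1986184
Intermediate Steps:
s(j) = -3 - 2*j**3 (s(j) = -3 + (j*(-2))*j**2 = -3 + (-2*j)*j**2 = -3 - 2*j**3)
s(99) - 1*45583 = (-3 - 2*99**3) - 1*45583 = (-3 - 2*970299) - 45583 = (-3 - 1940598) - 45583 = -1940601 - 45583 = -1986184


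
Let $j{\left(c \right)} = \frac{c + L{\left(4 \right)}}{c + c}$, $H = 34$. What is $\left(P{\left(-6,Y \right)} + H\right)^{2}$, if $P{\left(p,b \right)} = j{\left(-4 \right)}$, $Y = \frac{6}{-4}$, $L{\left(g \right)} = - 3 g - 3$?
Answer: $\frac{84681}{64} \approx 1323.1$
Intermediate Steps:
$L{\left(g \right)} = -3 - 3 g$
$Y = - \frac{3}{2}$ ($Y = 6 \left(- \frac{1}{4}\right) = - \frac{3}{2} \approx -1.5$)
$j{\left(c \right)} = \frac{-15 + c}{2 c}$ ($j{\left(c \right)} = \frac{c - 15}{c + c} = \frac{c - 15}{2 c} = \left(c - 15\right) \frac{1}{2 c} = \left(-15 + c\right) \frac{1}{2 c} = \frac{-15 + c}{2 c}$)
$P{\left(p,b \right)} = \frac{19}{8}$ ($P{\left(p,b \right)} = \frac{-15 - 4}{2 \left(-4\right)} = \frac{1}{2} \left(- \frac{1}{4}\right) \left(-19\right) = \frac{19}{8}$)
$\left(P{\left(-6,Y \right)} + H\right)^{2} = \left(\frac{19}{8} + 34\right)^{2} = \left(\frac{291}{8}\right)^{2} = \frac{84681}{64}$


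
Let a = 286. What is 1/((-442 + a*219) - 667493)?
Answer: -1/605301 ≈ -1.6521e-6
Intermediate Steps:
1/((-442 + a*219) - 667493) = 1/((-442 + 286*219) - 667493) = 1/((-442 + 62634) - 667493) = 1/(62192 - 667493) = 1/(-605301) = -1/605301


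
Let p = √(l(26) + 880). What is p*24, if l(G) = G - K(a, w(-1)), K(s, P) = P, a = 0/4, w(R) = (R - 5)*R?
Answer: 720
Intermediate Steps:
w(R) = R*(-5 + R) (w(R) = (-5 + R)*R = R*(-5 + R))
a = 0 (a = 0*(¼) = 0)
l(G) = -6 + G (l(G) = G - (-1)*(-5 - 1) = G - (-1)*(-6) = G - 1*6 = G - 6 = -6 + G)
p = 30 (p = √((-6 + 26) + 880) = √(20 + 880) = √900 = 30)
p*24 = 30*24 = 720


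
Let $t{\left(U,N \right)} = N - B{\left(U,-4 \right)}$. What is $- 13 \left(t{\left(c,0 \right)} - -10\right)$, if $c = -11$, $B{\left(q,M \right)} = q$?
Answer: $-273$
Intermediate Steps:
$t{\left(U,N \right)} = N - U$
$- 13 \left(t{\left(c,0 \right)} - -10\right) = - 13 \left(\left(0 - -11\right) - -10\right) = - 13 \left(\left(0 + 11\right) + 10\right) = - 13 \left(11 + 10\right) = - 13 \cdot 21 = \left(-1\right) 273 = -273$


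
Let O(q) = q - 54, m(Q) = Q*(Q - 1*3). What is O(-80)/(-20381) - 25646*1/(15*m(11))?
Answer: -261257123/13451460 ≈ -19.422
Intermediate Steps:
m(Q) = Q*(-3 + Q) (m(Q) = Q*(Q - 3) = Q*(-3 + Q))
O(q) = -54 + q
O(-80)/(-20381) - 25646*1/(15*m(11)) = (-54 - 80)/(-20381) - 25646*1/(165*(-3 + 11)) = -134*(-1/20381) - 25646/(15*(11*8)) = 134/20381 - 25646/(15*88) = 134/20381 - 25646/1320 = 134/20381 - 25646*1/1320 = 134/20381 - 12823/660 = -261257123/13451460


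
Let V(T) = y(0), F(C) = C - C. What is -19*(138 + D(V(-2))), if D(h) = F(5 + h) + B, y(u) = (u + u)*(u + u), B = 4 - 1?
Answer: -2679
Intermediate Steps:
F(C) = 0
B = 3
y(u) = 4*u**2 (y(u) = (2*u)*(2*u) = 4*u**2)
V(T) = 0 (V(T) = 4*0**2 = 4*0 = 0)
D(h) = 3 (D(h) = 0 + 3 = 3)
-19*(138 + D(V(-2))) = -19*(138 + 3) = -19*141 = -2679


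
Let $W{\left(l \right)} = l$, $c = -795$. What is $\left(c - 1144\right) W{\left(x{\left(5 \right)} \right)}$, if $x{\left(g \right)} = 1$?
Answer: $-1939$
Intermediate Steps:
$\left(c - 1144\right) W{\left(x{\left(5 \right)} \right)} = \left(-795 - 1144\right) 1 = \left(-1939\right) 1 = -1939$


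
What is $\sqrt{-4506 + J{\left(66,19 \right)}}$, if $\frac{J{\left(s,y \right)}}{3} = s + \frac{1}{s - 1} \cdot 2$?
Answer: $\frac{i \sqrt{18200910}}{65} \approx 65.635 i$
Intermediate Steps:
$J{\left(s,y \right)} = 3 s + \frac{6}{-1 + s}$ ($J{\left(s,y \right)} = 3 \left(s + \frac{1}{s - 1} \cdot 2\right) = 3 \left(s + \frac{1}{-1 + s} 2\right) = 3 \left(s + \frac{2}{-1 + s}\right) = 3 s + \frac{6}{-1 + s}$)
$\sqrt{-4506 + J{\left(66,19 \right)}} = \sqrt{-4506 + \frac{3 \left(2 + 66^{2} - 66\right)}{-1 + 66}} = \sqrt{-4506 + \frac{3 \left(2 + 4356 - 66\right)}{65}} = \sqrt{-4506 + 3 \cdot \frac{1}{65} \cdot 4292} = \sqrt{-4506 + \frac{12876}{65}} = \sqrt{- \frac{280014}{65}} = \frac{i \sqrt{18200910}}{65}$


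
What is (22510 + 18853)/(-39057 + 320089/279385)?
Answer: -11556201755/10911619856 ≈ -1.0591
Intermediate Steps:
(22510 + 18853)/(-39057 + 320089/279385) = 41363/(-39057 + 320089*(1/279385)) = 41363/(-39057 + 320089/279385) = 41363/(-10911619856/279385) = 41363*(-279385/10911619856) = -11556201755/10911619856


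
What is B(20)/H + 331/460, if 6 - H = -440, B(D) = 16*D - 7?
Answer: 145803/102580 ≈ 1.4214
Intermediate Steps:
B(D) = -7 + 16*D
H = 446 (H = 6 - 1*(-440) = 6 + 440 = 446)
B(20)/H + 331/460 = (-7 + 16*20)/446 + 331/460 = (-7 + 320)*(1/446) + 331*(1/460) = 313*(1/446) + 331/460 = 313/446 + 331/460 = 145803/102580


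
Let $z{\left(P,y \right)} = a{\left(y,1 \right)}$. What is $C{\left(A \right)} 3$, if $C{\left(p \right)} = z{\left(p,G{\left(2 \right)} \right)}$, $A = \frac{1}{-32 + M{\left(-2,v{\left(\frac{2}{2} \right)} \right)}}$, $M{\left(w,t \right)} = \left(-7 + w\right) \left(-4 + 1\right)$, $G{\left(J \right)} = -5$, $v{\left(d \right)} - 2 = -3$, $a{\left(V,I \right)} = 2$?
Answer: $6$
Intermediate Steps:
$v{\left(d \right)} = -1$ ($v{\left(d \right)} = 2 - 3 = -1$)
$M{\left(w,t \right)} = 21 - 3 w$ ($M{\left(w,t \right)} = \left(-7 + w\right) \left(-3\right) = 21 - 3 w$)
$z{\left(P,y \right)} = 2$
$A = - \frac{1}{5}$ ($A = \frac{1}{-32 + \left(21 - -6\right)} = \frac{1}{-32 + \left(21 + 6\right)} = \frac{1}{-32 + 27} = \frac{1}{-5} = - \frac{1}{5} \approx -0.2$)
$C{\left(p \right)} = 2$
$C{\left(A \right)} 3 = 2 \cdot 3 = 6$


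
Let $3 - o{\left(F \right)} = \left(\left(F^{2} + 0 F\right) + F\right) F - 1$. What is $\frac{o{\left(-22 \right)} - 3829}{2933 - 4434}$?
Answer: $- \frac{6339}{1501} \approx -4.2232$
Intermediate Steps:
$o{\left(F \right)} = 4 - F \left(F + F^{2}\right)$ ($o{\left(F \right)} = 3 - \left(\left(\left(F^{2} + 0 F\right) + F\right) F - 1\right) = 3 - \left(\left(\left(F^{2} + 0\right) + F\right) F - 1\right) = 3 - \left(\left(F^{2} + F\right) F - 1\right) = 3 - \left(\left(F + F^{2}\right) F - 1\right) = 3 - \left(F \left(F + F^{2}\right) - 1\right) = 3 - \left(-1 + F \left(F + F^{2}\right)\right) = 4 - F \left(F + F^{2}\right)$)
$\frac{o{\left(-22 \right)} - 3829}{2933 - 4434} = \frac{\left(4 - \left(-22\right)^{2} - \left(-22\right)^{3}\right) - 3829}{2933 - 4434} = \frac{\left(4 - 484 - -10648\right) - 3829}{-1501} = \left(\left(4 - 484 + 10648\right) - 3829\right) \left(- \frac{1}{1501}\right) = \left(10168 - 3829\right) \left(- \frac{1}{1501}\right) = 6339 \left(- \frac{1}{1501}\right) = - \frac{6339}{1501}$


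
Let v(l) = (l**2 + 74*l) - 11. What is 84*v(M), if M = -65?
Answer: -50064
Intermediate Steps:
v(l) = -11 + l**2 + 74*l
84*v(M) = 84*(-11 + (-65)**2 + 74*(-65)) = 84*(-11 + 4225 - 4810) = 84*(-596) = -50064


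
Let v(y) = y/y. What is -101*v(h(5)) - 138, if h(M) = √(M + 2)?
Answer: -239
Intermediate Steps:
h(M) = √(2 + M)
v(y) = 1
-101*v(h(5)) - 138 = -101*1 - 138 = -101 - 138 = -239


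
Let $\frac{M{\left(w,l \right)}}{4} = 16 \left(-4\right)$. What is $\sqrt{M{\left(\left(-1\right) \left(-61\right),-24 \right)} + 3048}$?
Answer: $2 \sqrt{698} \approx 52.839$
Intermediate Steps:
$M{\left(w,l \right)} = -256$ ($M{\left(w,l \right)} = 4 \cdot 16 \left(-4\right) = 4 \left(-64\right) = -256$)
$\sqrt{M{\left(\left(-1\right) \left(-61\right),-24 \right)} + 3048} = \sqrt{-256 + 3048} = \sqrt{2792} = 2 \sqrt{698}$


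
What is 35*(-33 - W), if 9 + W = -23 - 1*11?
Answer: 350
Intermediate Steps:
W = -43 (W = -9 + (-23 - 1*11) = -9 + (-23 - 11) = -9 - 34 = -43)
35*(-33 - W) = 35*(-33 - 1*(-43)) = 35*(-33 + 43) = 35*10 = 350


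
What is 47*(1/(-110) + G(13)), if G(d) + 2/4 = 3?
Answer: 6439/55 ≈ 117.07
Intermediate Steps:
G(d) = 5/2 (G(d) = -1/2 + 3 = 5/2)
47*(1/(-110) + G(13)) = 47*(1/(-110) + 5/2) = 47*(-1/110 + 5/2) = 47*(137/55) = 6439/55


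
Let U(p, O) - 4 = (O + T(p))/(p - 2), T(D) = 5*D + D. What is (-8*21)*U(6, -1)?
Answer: -2142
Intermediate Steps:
T(D) = 6*D
U(p, O) = 4 + (O + 6*p)/(-2 + p) (U(p, O) = 4 + (O + 6*p)/(p - 2) = 4 + (O + 6*p)/(-2 + p))
(-8*21)*U(6, -1) = (-8*21)*((-8 - 1 + 10*6)/(-2 + 6)) = -168*(-8 - 1 + 60)/4 = -42*51 = -168*51/4 = -2142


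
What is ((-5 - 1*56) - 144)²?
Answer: 42025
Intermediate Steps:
((-5 - 1*56) - 144)² = ((-5 - 56) - 144)² = (-61 - 144)² = (-205)² = 42025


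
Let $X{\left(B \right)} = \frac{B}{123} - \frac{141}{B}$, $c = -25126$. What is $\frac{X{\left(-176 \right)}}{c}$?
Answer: $\frac{13633}{543927648} \approx 2.5064 \cdot 10^{-5}$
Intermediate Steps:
$X{\left(B \right)} = - \frac{141}{B} + \frac{B}{123}$ ($X{\left(B \right)} = B \frac{1}{123} - \frac{141}{B} = \frac{B}{123} - \frac{141}{B} = - \frac{141}{B} + \frac{B}{123}$)
$\frac{X{\left(-176 \right)}}{c} = \frac{- \frac{141}{-176} + \frac{1}{123} \left(-176\right)}{-25126} = \left(\left(-141\right) \left(- \frac{1}{176}\right) - \frac{176}{123}\right) \left(- \frac{1}{25126}\right) = \left(\frac{141}{176} - \frac{176}{123}\right) \left(- \frac{1}{25126}\right) = \left(- \frac{13633}{21648}\right) \left(- \frac{1}{25126}\right) = \frac{13633}{543927648}$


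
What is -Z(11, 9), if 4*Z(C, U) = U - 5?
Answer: -1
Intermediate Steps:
Z(C, U) = -5/4 + U/4 (Z(C, U) = (U - 5)/4 = (-5 + U)/4 = -5/4 + U/4)
-Z(11, 9) = -(-5/4 + (¼)*9) = -(-5/4 + 9/4) = -1*1 = -1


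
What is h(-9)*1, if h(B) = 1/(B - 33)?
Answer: -1/42 ≈ -0.023810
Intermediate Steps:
h(B) = 1/(-33 + B)
h(-9)*1 = 1/(-33 - 9) = 1/(-42) = -1/42*1 = -1/42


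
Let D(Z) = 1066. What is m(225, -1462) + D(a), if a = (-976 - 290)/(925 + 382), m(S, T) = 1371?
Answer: 2437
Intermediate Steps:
a = -1266/1307 ≈ -0.96863
m(225, -1462) + D(a) = 1371 + 1066 = 2437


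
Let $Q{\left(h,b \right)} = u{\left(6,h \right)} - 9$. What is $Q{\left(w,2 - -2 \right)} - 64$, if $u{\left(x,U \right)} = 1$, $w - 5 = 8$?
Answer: $-72$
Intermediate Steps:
$w = 13$ ($w = 5 + 8 = 13$)
$Q{\left(h,b \right)} = -8$ ($Q{\left(h,b \right)} = 1 - 9 = -8$)
$Q{\left(w,2 - -2 \right)} - 64 = -8 - 64 = -72$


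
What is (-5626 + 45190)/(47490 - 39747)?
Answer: 13188/2581 ≈ 5.1096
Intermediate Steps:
(-5626 + 45190)/(47490 - 39747) = 39564/7743 = 39564*(1/7743) = 13188/2581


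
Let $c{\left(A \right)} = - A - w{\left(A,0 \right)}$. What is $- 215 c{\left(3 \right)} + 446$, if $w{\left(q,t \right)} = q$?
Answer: $1736$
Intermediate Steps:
$c{\left(A \right)} = - 2 A$ ($c{\left(A \right)} = - A - A = - 2 A$)
$- 215 c{\left(3 \right)} + 446 = - 215 \left(\left(-2\right) 3\right) + 446 = \left(-215\right) \left(-6\right) + 446 = 1290 + 446 = 1736$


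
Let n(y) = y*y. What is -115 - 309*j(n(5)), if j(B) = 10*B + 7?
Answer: -79528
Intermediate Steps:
n(y) = y**2
j(B) = 7 + 10*B
-115 - 309*j(n(5)) = -115 - 309*(7 + 10*5**2) = -115 - 309*(7 + 10*25) = -115 - 309*(7 + 250) = -115 - 309*257 = -115 - 79413 = -79528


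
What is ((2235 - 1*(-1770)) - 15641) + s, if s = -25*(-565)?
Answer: 2489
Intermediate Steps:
s = 14125
((2235 - 1*(-1770)) - 15641) + s = ((2235 - 1*(-1770)) - 15641) + 14125 = ((2235 + 1770) - 15641) + 14125 = (4005 - 15641) + 14125 = -11636 + 14125 = 2489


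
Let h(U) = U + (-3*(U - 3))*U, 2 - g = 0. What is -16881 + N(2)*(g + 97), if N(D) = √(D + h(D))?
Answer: -16881 + 99*√10 ≈ -16568.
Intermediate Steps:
g = 2 (g = 2 - 1*0 = 2 + 0 = 2)
h(U) = U + U*(9 - 3*U) (h(U) = U + (-3*(-3 + U))*U = U + (9 - 3*U)*U = U + U*(9 - 3*U))
N(D) = √(D + D*(10 - 3*D))
-16881 + N(2)*(g + 97) = -16881 + √(2*(11 - 3*2))*(2 + 97) = -16881 + √(2*(11 - 6))*99 = -16881 + √(2*5)*99 = -16881 + √10*99 = -16881 + 99*√10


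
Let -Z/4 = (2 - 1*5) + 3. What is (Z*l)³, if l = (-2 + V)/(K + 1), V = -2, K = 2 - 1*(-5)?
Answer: 0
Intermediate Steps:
K = 7 (K = 2 + 5 = 7)
Z = 0 (Z = -4*((2 - 1*5) + 3) = -4*((2 - 5) + 3) = -4*(-3 + 3) = -4*0 = 0)
l = -½ (l = (-2 - 2)/(7 + 1) = -4/8 = -4*⅛ = -½ ≈ -0.50000)
(Z*l)³ = (0*(-½))³ = 0³ = 0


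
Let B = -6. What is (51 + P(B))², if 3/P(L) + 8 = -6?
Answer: 505521/196 ≈ 2579.2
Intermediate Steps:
P(L) = -3/14 (P(L) = 3/(-8 - 6) = 3/(-14) = 3*(-1/14) = -3/14)
(51 + P(B))² = (51 - 3/14)² = (711/14)² = 505521/196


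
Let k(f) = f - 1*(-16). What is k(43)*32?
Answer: 1888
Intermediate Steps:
k(f) = 16 + f (k(f) = f + 16 = 16 + f)
k(43)*32 = (16 + 43)*32 = 59*32 = 1888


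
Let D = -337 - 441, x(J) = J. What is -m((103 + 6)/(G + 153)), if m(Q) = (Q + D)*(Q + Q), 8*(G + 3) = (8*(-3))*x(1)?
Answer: 24908026/21609 ≈ 1152.7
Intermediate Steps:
G = -6 (G = -3 + ((8*(-3))*1)/8 = -3 + (-24*1)/8 = -3 + (1/8)*(-24) = -3 - 3 = -6)
D = -778
m(Q) = 2*Q*(-778 + Q) (m(Q) = (Q - 778)*(Q + Q) = (-778 + Q)*(2*Q) = 2*Q*(-778 + Q))
-m((103 + 6)/(G + 153)) = -2*(103 + 6)/(-6 + 153)*(-778 + (103 + 6)/(-6 + 153)) = -2*109/147*(-778 + 109/147) = -2*109*(1/147)*(-778 + 109*(1/147)) = -2*109*(-778 + 109/147)/147 = -2*109*(-114257)/(147*147) = -1*(-24908026/21609) = 24908026/21609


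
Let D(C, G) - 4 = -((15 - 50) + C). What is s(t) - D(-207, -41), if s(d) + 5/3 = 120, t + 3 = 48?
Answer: -383/3 ≈ -127.67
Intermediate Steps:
t = 45 (t = -3 + 48 = 45)
D(C, G) = 39 - C (D(C, G) = 4 - ((15 - 50) + C) = 4 - (-35 + C) = 4 + (35 - C) = 39 - C)
s(d) = 355/3 (s(d) = -5/3 + 120 = 355/3)
s(t) - D(-207, -41) = 355/3 - (39 - 1*(-207)) = 355/3 - (39 + 207) = 355/3 - 1*246 = 355/3 - 246 = -383/3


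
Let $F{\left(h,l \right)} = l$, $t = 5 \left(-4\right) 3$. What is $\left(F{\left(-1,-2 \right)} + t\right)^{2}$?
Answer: $3844$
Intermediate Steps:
$t = -60$ ($t = \left(-20\right) 3 = -60$)
$\left(F{\left(-1,-2 \right)} + t\right)^{2} = \left(-2 - 60\right)^{2} = \left(-62\right)^{2} = 3844$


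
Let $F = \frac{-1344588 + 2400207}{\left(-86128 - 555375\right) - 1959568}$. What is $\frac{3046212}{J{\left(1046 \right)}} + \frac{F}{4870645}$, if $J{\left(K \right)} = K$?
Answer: $\frac{19296067642945540533}{6625831279995785} \approx 2912.3$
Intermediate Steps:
$F = - \frac{1055619}{2601071}$ ($F = \frac{1055619}{\left(-86128 - 555375\right) - 1959568} = \frac{1055619}{-641503 - 1959568} = \frac{1055619}{-2601071} = 1055619 \left(- \frac{1}{2601071}\right) = - \frac{1055619}{2601071} \approx -0.40584$)
$\frac{3046212}{J{\left(1046 \right)}} + \frac{F}{4870645} = \frac{3046212}{1046} - \frac{1055619}{2601071 \cdot 4870645} = 3046212 \cdot \frac{1}{1046} - \frac{1055619}{12668893460795} = \frac{1523106}{523} - \frac{1055619}{12668893460795} = \frac{19296067642945540533}{6625831279995785}$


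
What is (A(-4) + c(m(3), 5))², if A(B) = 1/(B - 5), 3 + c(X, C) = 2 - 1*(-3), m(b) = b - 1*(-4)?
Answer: 289/81 ≈ 3.5679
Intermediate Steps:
m(b) = 4 + b (m(b) = b + 4 = 4 + b)
c(X, C) = 2 (c(X, C) = -3 + (2 - 1*(-3)) = -3 + (2 + 3) = -3 + 5 = 2)
A(B) = 1/(-5 + B)
(A(-4) + c(m(3), 5))² = (1/(-5 - 4) + 2)² = (1/(-9) + 2)² = (-⅑ + 2)² = (17/9)² = 289/81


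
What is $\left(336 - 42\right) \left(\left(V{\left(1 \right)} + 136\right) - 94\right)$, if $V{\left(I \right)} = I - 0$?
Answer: $12642$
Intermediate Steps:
$V{\left(I \right)} = I$ ($V{\left(I \right)} = I + 0 = I$)
$\left(336 - 42\right) \left(\left(V{\left(1 \right)} + 136\right) - 94\right) = \left(336 - 42\right) \left(\left(1 + 136\right) - 94\right) = 294 \left(137 - 94\right) = 294 \cdot 43 = 12642$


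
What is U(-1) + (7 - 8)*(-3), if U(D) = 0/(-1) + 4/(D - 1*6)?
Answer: 17/7 ≈ 2.4286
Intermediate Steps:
U(D) = 4/(-6 + D) (U(D) = 0*(-1) + 4/(D - 6) = 0 + 4/(-6 + D) = 4/(-6 + D))
U(-1) + (7 - 8)*(-3) = 4/(-6 - 1) + (7 - 8)*(-3) = 4/(-7) - 1*(-3) = 4*(-⅐) + 3 = -4/7 + 3 = 17/7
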